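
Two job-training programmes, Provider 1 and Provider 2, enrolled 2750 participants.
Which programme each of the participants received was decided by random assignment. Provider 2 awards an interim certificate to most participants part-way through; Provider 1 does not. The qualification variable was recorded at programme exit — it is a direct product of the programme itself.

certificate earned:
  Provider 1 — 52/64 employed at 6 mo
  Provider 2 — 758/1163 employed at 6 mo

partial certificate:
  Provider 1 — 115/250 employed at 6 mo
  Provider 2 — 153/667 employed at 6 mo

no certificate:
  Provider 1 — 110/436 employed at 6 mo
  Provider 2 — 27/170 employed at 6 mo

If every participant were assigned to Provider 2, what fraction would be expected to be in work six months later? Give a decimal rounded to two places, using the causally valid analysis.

0.47

The distribution of qualification attained during the programme is itself part of what the programme does — it is an intermediate outcome. Holding it fixed would remove that part of the effect; the total effect is the pooled difference.
So P(outcome | do(Provider 2)) is just the pooled rate for Provider 2: 938/2000 = 0.469.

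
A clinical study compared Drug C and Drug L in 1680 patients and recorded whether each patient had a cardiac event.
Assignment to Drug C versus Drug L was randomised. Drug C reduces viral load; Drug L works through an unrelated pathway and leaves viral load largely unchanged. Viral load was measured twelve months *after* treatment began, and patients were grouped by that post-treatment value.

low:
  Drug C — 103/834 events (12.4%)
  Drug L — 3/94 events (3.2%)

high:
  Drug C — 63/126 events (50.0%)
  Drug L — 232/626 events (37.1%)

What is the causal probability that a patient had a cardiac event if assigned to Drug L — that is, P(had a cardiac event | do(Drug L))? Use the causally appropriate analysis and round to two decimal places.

0.33

Viral load is downstream of the drug. One should not condition on a consequence of treatment, so the overall rates are the right comparison.
So P(outcome | do(Drug L)) is just the pooled rate for Drug L: 235/720 = 0.326.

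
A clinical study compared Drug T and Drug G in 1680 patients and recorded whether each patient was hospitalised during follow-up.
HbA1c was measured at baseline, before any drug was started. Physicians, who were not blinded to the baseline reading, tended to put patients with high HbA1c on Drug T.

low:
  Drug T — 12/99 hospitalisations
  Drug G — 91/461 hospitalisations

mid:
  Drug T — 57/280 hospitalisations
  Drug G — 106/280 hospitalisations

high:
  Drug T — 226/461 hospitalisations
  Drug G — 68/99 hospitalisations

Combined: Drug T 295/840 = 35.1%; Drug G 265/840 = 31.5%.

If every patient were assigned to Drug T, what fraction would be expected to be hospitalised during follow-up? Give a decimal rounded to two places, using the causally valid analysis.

0.27

The HbA1c-specific comparison favours Drug T throughout, but the pooled figures favour Drug G. The question is whether to condition on HbA1c.
The imbalance in HbA1c arose from how patients were allocated, not from anything the drug did; and HbA1c independently affects the outcome. The pooled gap is confounded — condition on HbA1c.
Standardising Drug T to the population HbA1c mix: 0.333·12/99 + 0.333·57/280 + 0.333·226/461 = 0.272.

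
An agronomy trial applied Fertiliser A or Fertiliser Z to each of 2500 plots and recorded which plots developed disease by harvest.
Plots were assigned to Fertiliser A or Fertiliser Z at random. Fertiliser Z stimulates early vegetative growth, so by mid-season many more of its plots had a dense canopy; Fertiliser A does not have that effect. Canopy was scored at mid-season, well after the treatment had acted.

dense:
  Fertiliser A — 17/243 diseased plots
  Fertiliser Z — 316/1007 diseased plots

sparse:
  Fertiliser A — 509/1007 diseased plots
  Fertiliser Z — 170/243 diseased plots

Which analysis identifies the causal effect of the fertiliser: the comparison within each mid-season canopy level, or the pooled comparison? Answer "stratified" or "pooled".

pooled

The stratified and pooled comparisons disagree (Fertiliser A wins within each mid-season canopy; Fertiliser Z wins overall), so the answer turns on the causal role of mid-season canopy.
Mid-season canopy is recorded after the fertiliser and is itself shifted by it — it sits on the causal path from fertiliser to outcome. Conditioning on a mediator would strip out part of the effect we want; the pooled comparison gives the total causal effect.
Pooled: Fertiliser A 42.1% vs Fertiliser Z 38.9%; Fertiliser Z is lower overall.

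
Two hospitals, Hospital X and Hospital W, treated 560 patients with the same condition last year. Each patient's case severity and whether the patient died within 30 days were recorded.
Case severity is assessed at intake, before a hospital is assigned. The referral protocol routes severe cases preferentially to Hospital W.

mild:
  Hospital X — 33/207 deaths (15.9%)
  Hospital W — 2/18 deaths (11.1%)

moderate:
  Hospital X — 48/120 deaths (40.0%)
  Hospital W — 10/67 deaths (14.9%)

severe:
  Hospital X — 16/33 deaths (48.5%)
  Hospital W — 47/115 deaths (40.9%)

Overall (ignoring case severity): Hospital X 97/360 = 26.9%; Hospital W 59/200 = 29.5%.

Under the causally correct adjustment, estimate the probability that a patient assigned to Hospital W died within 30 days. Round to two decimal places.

0.20

The imbalance in case severity arose from how patients were allocated, not from anything the hospital did; and case severity independently affects the outcome. The pooled gap is confounded — condition on case severity.
Standardising Hospital W to the population case severity mix: 0.402·2/18 + 0.334·10/67 + 0.264·47/115 = 0.202.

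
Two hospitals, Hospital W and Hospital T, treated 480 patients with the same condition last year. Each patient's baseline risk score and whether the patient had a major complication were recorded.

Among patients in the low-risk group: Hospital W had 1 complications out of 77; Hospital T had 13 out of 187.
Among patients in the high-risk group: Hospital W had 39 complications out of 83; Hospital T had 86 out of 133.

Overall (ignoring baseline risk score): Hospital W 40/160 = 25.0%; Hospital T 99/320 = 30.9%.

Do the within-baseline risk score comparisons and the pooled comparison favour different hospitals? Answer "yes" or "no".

Within each baseline risk score level (low-risk 1.3% vs 7.0%; high-risk 47.0% vs 64.7%), Hospital W has the lower rate every time. Pooled: 25.0% vs 30.9% — Hospital W has the lower rate overall. They agree.

no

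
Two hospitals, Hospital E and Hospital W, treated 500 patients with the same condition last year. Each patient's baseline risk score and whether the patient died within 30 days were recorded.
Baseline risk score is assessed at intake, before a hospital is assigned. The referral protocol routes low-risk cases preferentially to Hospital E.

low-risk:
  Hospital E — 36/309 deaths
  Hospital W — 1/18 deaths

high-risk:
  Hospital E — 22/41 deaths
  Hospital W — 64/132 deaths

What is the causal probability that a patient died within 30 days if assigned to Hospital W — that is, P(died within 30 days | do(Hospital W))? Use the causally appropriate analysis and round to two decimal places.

Baseline risk score is set before the hospital has any effect — it is not caused by the hospital — and it independently drives the outcome. That makes it a confounder, so the causal comparison is within baseline risk score levels.
Standardising Hospital W to the population baseline risk score mix: 0.654·1/18 + 0.346·64/132 = 0.204.

0.20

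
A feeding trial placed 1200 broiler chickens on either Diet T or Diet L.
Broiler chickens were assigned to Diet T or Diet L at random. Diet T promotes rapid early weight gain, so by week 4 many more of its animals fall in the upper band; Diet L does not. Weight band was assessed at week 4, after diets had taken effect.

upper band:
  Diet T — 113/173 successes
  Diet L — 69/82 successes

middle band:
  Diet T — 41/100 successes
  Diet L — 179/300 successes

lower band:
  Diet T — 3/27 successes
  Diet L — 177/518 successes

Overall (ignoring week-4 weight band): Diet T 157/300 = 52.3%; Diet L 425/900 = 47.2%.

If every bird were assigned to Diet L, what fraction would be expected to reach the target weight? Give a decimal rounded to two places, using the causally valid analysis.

Diet L is higher inside every week-4 weight band stratum but Diet T is higher in aggregate. Whether to stratify depends on how week-4 weight band relates to the diet.
Because the diet influences week-4 weight band, week-4 weight band is a post-treatment mediator, not a confounder. Stratifying on it would bias the estimate; the causal effect is the crude pooled difference.
So P(outcome | do(Diet L)) is just the pooled rate for Diet L: 425/900 = 0.472.

0.47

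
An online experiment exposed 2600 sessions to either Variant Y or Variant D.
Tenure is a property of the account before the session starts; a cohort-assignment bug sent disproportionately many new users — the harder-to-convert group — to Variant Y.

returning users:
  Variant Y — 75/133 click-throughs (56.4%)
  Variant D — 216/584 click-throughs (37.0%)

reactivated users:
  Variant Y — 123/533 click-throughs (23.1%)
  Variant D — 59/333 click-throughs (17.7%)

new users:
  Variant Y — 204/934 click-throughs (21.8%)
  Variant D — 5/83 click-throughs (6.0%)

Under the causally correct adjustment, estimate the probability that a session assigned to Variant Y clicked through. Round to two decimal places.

0.32

Nothing the variant does changes user tenure; the imbalance is an allocation artefact. With user tenure also predicting the outcome, the pooled figure is confounded, and the within-stratum comparison is the causal one.
Standardising Variant Y to the population user tenure mix: 0.276·75/133 + 0.333·123/533 + 0.391·204/934 = 0.318.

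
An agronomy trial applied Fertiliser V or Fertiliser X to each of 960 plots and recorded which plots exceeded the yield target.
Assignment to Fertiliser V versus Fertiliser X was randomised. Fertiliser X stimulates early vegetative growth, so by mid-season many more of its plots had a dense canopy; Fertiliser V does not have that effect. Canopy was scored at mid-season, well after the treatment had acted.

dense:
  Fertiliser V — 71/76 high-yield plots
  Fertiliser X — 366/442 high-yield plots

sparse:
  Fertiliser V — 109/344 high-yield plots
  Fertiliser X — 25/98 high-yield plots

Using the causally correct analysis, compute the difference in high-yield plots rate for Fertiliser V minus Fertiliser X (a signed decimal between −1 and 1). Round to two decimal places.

Stratifying would compare fertilisers among plots the fertilisers themselves sorted into mid-season canopy groups — a form of selection on an intermediate. The unconditioned pooled rates give the total causal effect.
The causal difference is the pooled difference: 0.429 − 0.724 = -0.296.

-0.30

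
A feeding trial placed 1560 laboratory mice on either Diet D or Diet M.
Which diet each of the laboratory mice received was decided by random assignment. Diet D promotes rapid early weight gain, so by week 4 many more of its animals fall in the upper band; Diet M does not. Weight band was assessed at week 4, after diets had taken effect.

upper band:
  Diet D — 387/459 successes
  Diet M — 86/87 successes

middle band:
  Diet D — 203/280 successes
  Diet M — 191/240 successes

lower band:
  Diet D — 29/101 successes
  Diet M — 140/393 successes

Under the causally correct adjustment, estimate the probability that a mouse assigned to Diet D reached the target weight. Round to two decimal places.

0.74

The stratified and pooled comparisons disagree (Diet M wins within each week-4 weight band; Diet D wins overall), so the answer turns on the causal role of week-4 weight band.
Week-4 weight band is recorded after the diet and is itself shifted by it — it sits on the causal path from diet to outcome. Conditioning on a mediator would strip out part of the effect we want; the pooled comparison gives the total causal effect.
So P(outcome | do(Diet D)) is just the pooled rate for Diet D: 619/840 = 0.737.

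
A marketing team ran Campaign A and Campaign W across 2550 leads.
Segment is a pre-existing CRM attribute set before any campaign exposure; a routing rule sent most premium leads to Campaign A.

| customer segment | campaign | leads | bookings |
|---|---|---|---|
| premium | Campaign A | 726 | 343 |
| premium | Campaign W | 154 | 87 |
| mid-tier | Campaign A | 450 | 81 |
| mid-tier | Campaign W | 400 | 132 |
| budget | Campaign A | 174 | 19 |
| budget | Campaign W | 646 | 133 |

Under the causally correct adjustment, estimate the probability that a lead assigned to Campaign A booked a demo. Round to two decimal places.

Customer segment satisfies the back-door criterion: it is not a descendant of the campaign, and it blocks the spurious path from campaign to outcome. Adjusting for it (i.e., using the within-customer segment rates) gives the causal effect.
Standardising Campaign A to the population customer segment mix: 0.345·343/726 + 0.333·81/450 + 0.322·19/174 = 0.258.

0.26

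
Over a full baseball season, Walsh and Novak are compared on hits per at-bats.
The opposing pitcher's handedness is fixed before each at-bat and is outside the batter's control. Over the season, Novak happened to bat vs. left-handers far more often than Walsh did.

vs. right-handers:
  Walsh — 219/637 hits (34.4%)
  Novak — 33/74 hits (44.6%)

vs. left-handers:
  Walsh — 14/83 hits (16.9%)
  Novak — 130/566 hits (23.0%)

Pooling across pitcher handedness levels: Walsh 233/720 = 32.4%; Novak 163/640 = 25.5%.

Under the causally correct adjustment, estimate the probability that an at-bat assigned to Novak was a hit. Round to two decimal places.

Pitcher handedness satisfies the back-door criterion: it is not a descendant of the player, and it blocks the spurious path from player to outcome. Adjusting for it (i.e., using the within-pitcher handedness rates) gives the causal effect.
Standardising Novak to the population pitcher handedness mix: 0.523·33/74 + 0.477·130/566 = 0.343.

0.34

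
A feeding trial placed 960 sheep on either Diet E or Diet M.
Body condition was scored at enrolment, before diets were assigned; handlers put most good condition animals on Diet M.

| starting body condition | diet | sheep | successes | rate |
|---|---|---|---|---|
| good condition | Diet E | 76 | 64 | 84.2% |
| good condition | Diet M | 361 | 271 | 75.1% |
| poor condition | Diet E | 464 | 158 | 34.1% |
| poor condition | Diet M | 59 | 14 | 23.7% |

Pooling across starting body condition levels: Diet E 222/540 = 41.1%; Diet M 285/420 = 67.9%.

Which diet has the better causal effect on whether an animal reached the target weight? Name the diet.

Diet E

Starting body condition is set before the diet has any effect — it is not caused by the diet — and it independently drives the outcome. That makes it a confounder, so the causal comparison is within starting body condition levels.
Within each level — good condition: 84.2% vs 75.1%; poor condition: 34.1% vs 23.7% — Diet E is higher every time.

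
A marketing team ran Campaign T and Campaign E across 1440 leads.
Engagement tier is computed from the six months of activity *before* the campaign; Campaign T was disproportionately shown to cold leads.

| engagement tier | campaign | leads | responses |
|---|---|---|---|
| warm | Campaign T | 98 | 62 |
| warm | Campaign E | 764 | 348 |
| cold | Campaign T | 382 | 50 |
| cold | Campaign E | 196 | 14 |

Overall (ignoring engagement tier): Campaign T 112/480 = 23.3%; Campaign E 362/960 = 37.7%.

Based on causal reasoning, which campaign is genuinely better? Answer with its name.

The engagement tier-specific comparison favours Campaign T throughout, but the pooled figures favour Campaign E. The question is whether to condition on engagement tier.
The imbalance in engagement tier arose from how leads were allocated, not from anything the campaign did; and engagement tier independently affects the outcome. The pooled gap is confounded — condition on engagement tier.
Within each level — warm: 63.3% vs 45.5%; cold: 13.1% vs 7.1% — Campaign T is higher every time.

Campaign T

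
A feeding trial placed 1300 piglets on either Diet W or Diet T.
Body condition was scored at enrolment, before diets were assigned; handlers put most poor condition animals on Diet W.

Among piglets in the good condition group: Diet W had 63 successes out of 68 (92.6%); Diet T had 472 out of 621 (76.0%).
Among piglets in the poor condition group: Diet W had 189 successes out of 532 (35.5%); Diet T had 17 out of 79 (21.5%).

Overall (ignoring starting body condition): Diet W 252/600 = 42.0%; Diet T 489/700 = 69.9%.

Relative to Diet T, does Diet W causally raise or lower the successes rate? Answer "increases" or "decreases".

Here starting body condition is a common cause — it drives both which diet a case falls under and the outcome. The crude comparison mixes populations; the stratum-specific rates are the causally relevant ones.
Within each level — good condition: 92.6% vs 76.0%; poor condition: 35.5% vs 21.5% — Diet W is higher every time.

increases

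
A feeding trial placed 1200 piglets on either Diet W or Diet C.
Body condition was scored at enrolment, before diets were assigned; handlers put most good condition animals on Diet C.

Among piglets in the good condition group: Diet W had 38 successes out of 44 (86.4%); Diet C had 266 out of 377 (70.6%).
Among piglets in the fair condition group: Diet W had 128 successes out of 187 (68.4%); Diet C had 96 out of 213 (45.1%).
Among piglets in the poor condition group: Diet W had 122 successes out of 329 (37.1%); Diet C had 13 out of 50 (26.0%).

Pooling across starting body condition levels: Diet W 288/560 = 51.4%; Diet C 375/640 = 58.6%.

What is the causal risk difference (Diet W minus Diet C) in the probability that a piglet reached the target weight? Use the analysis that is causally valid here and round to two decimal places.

Here starting body condition is a common cause — it drives both which diet a case falls under and the outcome. The crude comparison mixes populations; the stratum-specific rates are the causally relevant ones.
Adjusting over the population distribution of starting body condition: 0.351·(0.864−0.706) + 0.333·(0.684−0.451) + 0.316·(0.371−0.260) = +0.168.

+0.17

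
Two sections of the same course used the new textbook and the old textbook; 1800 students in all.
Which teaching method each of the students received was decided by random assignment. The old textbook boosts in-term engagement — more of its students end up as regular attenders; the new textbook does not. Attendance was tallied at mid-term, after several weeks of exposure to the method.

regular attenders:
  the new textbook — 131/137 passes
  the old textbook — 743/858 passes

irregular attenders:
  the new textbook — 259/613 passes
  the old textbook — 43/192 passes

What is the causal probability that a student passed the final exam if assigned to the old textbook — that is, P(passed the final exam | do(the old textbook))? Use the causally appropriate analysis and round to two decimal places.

0.75

Mid-term attendance lies on the pathway teaching method → mid-term attendance → outcome, so adjusting for it blocks the indirect effect. For the total causal effect of teaching method, use the unadjusted pooled rates.
So P(outcome | do(the old textbook)) is just the pooled rate for the old textbook: 786/1050 = 0.749.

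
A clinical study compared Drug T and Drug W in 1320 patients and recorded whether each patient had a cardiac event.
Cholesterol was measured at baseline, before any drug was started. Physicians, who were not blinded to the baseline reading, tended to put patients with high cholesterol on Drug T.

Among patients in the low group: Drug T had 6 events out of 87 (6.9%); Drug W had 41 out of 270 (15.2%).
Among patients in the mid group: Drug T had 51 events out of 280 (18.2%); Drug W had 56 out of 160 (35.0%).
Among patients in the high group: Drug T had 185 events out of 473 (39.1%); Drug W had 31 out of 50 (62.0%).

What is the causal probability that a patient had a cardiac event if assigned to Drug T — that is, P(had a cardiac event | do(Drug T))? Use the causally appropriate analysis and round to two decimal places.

0.23

Cholesterol differs across drugs for reasons unrelated to any effect of the drug itself, and it separately predicts the outcome — a classic confounder. We must compare within cholesterol levels.
Standardising Drug T to the population cholesterol mix: 0.270·6/87 + 0.333·51/280 + 0.396·185/473 = 0.234.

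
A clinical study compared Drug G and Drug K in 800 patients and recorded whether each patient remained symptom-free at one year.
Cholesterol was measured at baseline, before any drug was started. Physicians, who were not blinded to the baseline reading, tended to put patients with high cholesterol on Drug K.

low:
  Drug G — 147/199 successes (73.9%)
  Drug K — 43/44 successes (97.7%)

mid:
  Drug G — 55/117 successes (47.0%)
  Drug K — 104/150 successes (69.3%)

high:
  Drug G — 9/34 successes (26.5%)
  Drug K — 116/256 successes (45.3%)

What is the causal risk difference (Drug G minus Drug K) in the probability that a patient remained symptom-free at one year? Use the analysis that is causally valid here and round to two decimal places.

Here cholesterol is a common cause — it drives both which drug a case falls under and the outcome. The crude comparison mixes populations; the stratum-specific rates are the causally relevant ones.
Adjusting over the population distribution of cholesterol: 0.304·(0.739−0.977) + 0.334·(0.470−0.693) + 0.362·(0.265−0.453) = -0.215.

-0.22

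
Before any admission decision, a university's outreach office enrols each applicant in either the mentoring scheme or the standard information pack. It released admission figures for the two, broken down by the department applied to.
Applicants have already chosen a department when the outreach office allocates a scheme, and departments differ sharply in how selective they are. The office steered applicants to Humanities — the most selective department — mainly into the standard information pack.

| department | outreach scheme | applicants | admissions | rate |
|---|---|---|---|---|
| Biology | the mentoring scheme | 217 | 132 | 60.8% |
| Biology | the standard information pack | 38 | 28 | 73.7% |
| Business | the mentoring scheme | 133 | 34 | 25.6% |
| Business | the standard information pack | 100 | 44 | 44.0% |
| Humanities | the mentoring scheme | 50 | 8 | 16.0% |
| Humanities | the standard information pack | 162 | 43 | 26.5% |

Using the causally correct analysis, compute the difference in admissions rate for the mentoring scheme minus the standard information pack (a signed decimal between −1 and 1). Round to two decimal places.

The imbalance in department arose from how applicants were allocated, not from anything the outreach scheme did; and department independently affects the outcome. The pooled gap is confounded — condition on department.
Adjusting over the population distribution of department: 0.364·(0.608−0.737) + 0.333·(0.256−0.440) + 0.303·(0.160−0.265) = -0.140.

-0.14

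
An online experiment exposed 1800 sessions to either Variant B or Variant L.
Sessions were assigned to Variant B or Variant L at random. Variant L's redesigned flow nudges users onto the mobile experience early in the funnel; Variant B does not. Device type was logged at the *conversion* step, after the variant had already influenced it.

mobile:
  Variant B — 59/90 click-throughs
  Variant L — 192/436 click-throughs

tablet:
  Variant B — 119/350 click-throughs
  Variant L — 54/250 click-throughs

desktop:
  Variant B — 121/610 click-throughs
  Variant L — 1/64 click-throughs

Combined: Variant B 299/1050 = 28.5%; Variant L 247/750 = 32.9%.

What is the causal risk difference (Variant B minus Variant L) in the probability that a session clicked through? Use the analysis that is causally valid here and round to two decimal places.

Device type lies on the pathway variant → device type → outcome, so adjusting for it blocks the indirect effect. For the total causal effect of variant, use the unadjusted pooled rates.
The causal difference is the pooled difference: 0.285 − 0.329 = -0.045.

-0.04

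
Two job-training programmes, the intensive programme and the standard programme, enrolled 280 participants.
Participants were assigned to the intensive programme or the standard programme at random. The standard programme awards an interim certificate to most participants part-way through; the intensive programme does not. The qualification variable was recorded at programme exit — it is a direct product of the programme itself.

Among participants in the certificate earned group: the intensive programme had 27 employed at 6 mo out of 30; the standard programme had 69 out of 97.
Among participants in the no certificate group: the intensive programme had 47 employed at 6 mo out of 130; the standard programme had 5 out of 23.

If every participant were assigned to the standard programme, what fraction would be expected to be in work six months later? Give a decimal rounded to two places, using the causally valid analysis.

Because the programme influences qualification attained during the programme, qualification attained during the programme is a post-treatment mediator, not a confounder. Stratifying on it would bias the estimate; the causal effect is the crude pooled difference.
So P(outcome | do(the standard programme)) is just the pooled rate for the standard programme: 74/120 = 0.617.

0.62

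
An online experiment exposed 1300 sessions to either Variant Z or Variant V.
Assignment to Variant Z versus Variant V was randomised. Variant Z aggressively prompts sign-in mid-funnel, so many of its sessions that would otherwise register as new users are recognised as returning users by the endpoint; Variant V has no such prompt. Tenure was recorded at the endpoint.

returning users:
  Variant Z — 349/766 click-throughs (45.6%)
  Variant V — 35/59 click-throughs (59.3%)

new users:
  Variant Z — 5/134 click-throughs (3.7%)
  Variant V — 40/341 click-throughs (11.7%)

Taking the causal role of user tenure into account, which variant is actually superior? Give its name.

Variant Z

The user tenure-specific comparison favours Variant V throughout, but the pooled figures favour Variant Z. The question is whether to condition on user tenure.
User tenure lies on the pathway variant → user tenure → outcome, so adjusting for it blocks the indirect effect. For the total causal effect of variant, use the unadjusted pooled rates.
Pooled: Variant Z 39.3% vs Variant V 18.8%; Variant Z is higher overall.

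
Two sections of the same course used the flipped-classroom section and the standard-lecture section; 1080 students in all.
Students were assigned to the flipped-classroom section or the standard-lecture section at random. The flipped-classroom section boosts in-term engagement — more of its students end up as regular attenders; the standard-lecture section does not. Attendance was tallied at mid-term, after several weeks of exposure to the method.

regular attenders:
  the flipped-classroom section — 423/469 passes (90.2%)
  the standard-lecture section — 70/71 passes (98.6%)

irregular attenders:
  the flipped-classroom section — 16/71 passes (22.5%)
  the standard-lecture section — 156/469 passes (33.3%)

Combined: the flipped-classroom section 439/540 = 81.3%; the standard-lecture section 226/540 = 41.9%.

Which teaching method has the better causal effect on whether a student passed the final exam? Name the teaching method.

the flipped-classroom section

Within every mid-term attendance level the standard-lecture section has the higher rate, yet pooled the flipped-classroom section does — Simpson's reversal.
Mid-term attendance here is a post-treatment variable shaped by the teaching method; conditioning on it would introduce bias rather than remove it. The overall comparison is the causal one.
Pooled: the flipped-classroom section 81.3% vs the standard-lecture section 41.9%; the flipped-classroom section is higher overall.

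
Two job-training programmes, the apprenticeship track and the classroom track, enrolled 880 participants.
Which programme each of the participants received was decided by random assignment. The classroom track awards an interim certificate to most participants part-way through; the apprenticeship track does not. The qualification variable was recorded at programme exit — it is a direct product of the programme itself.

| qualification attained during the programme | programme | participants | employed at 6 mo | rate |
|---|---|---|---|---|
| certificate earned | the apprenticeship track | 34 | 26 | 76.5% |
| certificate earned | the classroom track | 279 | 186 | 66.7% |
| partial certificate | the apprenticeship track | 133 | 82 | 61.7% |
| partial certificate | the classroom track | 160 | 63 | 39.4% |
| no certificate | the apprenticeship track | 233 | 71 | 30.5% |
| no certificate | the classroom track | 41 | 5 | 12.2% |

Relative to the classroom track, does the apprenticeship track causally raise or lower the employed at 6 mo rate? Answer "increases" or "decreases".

decreases

Stratifying would compare programmes among participants the programmes themselves sorted into qualification attained during the programme groups — a form of selection on an intermediate. The unconditioned pooled rates give the total causal effect.
Pooled: the apprenticeship track 44.8% vs the classroom track 52.9%; the classroom track is higher overall.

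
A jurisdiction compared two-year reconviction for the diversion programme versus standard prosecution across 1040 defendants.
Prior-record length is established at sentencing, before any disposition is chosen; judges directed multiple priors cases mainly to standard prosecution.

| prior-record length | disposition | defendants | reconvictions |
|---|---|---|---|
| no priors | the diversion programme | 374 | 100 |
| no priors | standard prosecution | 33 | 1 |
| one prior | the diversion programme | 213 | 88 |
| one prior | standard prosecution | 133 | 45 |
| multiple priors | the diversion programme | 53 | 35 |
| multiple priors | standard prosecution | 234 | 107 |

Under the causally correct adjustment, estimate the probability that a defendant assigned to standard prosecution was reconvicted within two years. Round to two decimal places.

0.25

Since prior-record length is a pre-existing factor (not a product of the disposition) and it affects the outcome on its own, it is a confounder. The stratified rates, not the pooled rate, identify the causal effect.
Standardising standard prosecution to the population prior-record length mix: 0.391·1/33 + 0.333·45/133 + 0.276·107/234 = 0.251.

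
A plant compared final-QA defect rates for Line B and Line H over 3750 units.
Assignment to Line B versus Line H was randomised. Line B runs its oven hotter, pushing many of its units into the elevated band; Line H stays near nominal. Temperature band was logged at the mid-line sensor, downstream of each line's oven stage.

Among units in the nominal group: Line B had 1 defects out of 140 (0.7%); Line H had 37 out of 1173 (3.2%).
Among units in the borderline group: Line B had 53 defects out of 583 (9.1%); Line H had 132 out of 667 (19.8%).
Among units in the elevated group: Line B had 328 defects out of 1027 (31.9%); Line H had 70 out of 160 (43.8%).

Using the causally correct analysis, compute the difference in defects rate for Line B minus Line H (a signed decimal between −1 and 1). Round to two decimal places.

In-process temperature band lies on the pathway line → in-process temperature band → outcome, so adjusting for it blocks the indirect effect. For the total causal effect of line, use the unadjusted pooled rates.
The causal difference is the pooled difference: 0.218 − 0.119 = +0.099.

+0.10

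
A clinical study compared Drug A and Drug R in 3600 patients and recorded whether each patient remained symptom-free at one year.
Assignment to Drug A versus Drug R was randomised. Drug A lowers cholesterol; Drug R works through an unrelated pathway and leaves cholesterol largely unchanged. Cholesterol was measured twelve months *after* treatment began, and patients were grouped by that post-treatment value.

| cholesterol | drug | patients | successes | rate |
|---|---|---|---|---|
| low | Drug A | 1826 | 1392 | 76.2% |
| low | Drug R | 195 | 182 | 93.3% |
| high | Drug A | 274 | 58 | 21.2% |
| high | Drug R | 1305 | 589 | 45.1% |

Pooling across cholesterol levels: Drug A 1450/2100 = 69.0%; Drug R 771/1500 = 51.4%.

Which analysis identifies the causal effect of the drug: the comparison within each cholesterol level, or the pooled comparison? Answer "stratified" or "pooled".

pooled

Cholesterol lies on the pathway drug → cholesterol → outcome, so adjusting for it blocks the indirect effect. For the total causal effect of drug, use the unadjusted pooled rates.
Pooled: Drug A 69.0% vs Drug R 51.4%; Drug A is higher overall.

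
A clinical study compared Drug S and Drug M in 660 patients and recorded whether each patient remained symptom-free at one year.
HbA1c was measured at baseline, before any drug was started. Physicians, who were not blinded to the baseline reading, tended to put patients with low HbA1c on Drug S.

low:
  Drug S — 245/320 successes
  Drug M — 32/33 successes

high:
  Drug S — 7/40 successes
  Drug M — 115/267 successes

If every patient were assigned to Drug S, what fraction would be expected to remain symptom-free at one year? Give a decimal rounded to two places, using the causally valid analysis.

The HbA1c-specific comparison favours Drug M throughout, but the pooled figures favour Drug S. The question is whether to condition on HbA1c.
HbA1c differs across drugs for reasons unrelated to any effect of the drug itself, and it separately predicts the outcome — a classic confounder. We must compare within HbA1c levels.
Standardising Drug S to the population HbA1c mix: 0.535·245/320 + 0.465·7/40 = 0.491.

0.49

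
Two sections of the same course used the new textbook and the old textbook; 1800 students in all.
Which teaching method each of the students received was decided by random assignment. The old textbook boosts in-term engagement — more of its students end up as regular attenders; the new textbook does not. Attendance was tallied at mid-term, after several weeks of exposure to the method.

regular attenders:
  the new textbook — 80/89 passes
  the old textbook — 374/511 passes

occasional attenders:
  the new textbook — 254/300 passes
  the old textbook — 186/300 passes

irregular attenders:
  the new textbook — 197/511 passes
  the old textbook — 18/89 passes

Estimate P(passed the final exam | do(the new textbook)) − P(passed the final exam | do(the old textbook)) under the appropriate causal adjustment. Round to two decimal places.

Mid-term attendance is recorded after the teaching method and is itself shifted by it — it sits on the causal path from teaching method to outcome. Conditioning on a mediator would strip out part of the effect we want; the pooled comparison gives the total causal effect.
The causal difference is the pooled difference: 0.590 − 0.642 = -0.052.

-0.05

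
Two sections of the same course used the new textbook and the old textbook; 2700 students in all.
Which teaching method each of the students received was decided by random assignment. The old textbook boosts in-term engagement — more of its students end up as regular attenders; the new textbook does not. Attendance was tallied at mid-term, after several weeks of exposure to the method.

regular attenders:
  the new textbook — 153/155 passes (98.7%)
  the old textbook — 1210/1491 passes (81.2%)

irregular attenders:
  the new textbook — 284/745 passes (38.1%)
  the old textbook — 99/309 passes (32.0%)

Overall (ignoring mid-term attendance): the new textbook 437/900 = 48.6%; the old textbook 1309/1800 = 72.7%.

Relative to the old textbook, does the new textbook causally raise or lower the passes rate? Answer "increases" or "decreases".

the new textbook is higher inside every mid-term attendance stratum but the old textbook is higher in aggregate. Whether to stratify depends on how mid-term attendance relates to the teaching method.
Because the teaching method influences mid-term attendance, mid-term attendance is a post-treatment mediator, not a confounder. Stratifying on it would bias the estimate; the causal effect is the crude pooled difference.
Pooled: the new textbook 48.6% vs the old textbook 72.7%; the old textbook is higher overall.

decreases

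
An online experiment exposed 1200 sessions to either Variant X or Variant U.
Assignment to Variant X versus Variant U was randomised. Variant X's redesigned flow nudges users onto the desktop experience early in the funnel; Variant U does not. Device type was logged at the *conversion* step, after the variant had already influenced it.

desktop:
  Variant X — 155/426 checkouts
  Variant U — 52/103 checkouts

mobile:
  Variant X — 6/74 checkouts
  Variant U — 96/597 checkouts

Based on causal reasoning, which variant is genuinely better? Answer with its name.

Device type is downstream of the variant. One should not condition on a consequence of treatment, so the overall rates are the right comparison.
Pooled: Variant X 32.2% vs Variant U 21.1%; Variant X is higher overall.

Variant X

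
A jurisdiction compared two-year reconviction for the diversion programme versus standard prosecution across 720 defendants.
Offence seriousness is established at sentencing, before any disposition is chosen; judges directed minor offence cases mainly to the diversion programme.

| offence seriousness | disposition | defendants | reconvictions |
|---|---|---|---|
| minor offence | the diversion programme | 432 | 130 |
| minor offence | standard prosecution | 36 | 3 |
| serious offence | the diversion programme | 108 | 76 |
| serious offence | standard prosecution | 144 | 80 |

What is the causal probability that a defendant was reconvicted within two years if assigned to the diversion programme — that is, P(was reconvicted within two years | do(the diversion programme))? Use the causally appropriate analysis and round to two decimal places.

0.44

Nothing the disposition does changes offence seriousness; the imbalance is an allocation artefact. With offence seriousness also predicting the outcome, the pooled figure is confounded, and the within-stratum comparison is the causal one.
Standardising the diversion programme to the population offence seriousness mix: 0.650·130/432 + 0.350·76/108 = 0.442.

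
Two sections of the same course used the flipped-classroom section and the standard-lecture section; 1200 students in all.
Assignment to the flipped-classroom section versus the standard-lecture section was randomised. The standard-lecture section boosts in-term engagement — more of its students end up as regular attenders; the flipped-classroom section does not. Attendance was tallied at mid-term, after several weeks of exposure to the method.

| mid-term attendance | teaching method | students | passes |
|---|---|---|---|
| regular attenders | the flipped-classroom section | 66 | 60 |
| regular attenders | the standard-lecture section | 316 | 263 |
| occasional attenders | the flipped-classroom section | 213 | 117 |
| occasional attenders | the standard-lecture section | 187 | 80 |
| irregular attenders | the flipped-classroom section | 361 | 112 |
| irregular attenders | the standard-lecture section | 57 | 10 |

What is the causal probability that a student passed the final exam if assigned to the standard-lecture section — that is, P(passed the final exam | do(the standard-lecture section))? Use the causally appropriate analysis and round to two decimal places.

0.63

The mid-term attendance-specific comparison favours the flipped-classroom section throughout, but the pooled figures favour the standard-lecture section. The question is whether to condition on mid-term attendance.
Mid-term attendance is recorded after the teaching method and is itself shifted by it — it sits on the causal path from teaching method to outcome. Conditioning on a mediator would strip out part of the effect we want; the pooled comparison gives the total causal effect.
So P(outcome | do(the standard-lecture section)) is just the pooled rate for the standard-lecture section: 353/560 = 0.630.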